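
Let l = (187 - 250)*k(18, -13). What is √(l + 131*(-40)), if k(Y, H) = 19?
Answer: I*√6437 ≈ 80.231*I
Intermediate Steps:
l = -1197 (l = (187 - 250)*19 = -63*19 = -1197)
√(l + 131*(-40)) = √(-1197 + 131*(-40)) = √(-1197 - 5240) = √(-6437) = I*√6437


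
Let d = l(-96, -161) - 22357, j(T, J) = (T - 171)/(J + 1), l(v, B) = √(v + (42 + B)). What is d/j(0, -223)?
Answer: -1654418/57 + 74*I*√215/57 ≈ -29025.0 + 19.036*I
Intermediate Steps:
l(v, B) = √(42 + B + v)
j(T, J) = (-171 + T)/(1 + J)
d = -22357 + I*√215 (d = √(42 - 161 - 96) - 22357 = √(-215) - 22357 = I*√215 - 22357 = -22357 + I*√215 ≈ -22357.0 + 14.663*I)
d/j(0, -223) = (-22357 + I*√215)/(((-171 + 0)/(1 - 223))) = (-22357 + I*√215)/((-171/(-222))) = (-22357 + I*√215)/((-1/222*(-171))) = (-22357 + I*√215)/(57/74) = (-22357 + I*√215)*(74/57) = -1654418/57 + 74*I*√215/57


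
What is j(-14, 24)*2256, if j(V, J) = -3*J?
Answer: -162432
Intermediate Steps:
j(-14, 24)*2256 = -3*24*2256 = -72*2256 = -162432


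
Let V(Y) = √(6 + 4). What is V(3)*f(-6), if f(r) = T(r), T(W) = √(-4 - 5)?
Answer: 3*I*√10 ≈ 9.4868*I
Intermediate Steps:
T(W) = 3*I (T(W) = √(-9) = 3*I)
f(r) = 3*I
V(Y) = √10
V(3)*f(-6) = √10*(3*I) = 3*I*√10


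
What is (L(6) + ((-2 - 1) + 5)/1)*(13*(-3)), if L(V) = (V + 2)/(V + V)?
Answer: -104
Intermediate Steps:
L(V) = (2 + V)/(2*V) (L(V) = (2 + V)/((2*V)) = (2 + V)*(1/(2*V)) = (2 + V)/(2*V))
(L(6) + ((-2 - 1) + 5)/1)*(13*(-3)) = ((1/2)*(2 + 6)/6 + ((-2 - 1) + 5)/1)*(13*(-3)) = ((1/2)*(1/6)*8 + (-3 + 5)*1)*(-39) = (2/3 + 2*1)*(-39) = (2/3 + 2)*(-39) = (8/3)*(-39) = -104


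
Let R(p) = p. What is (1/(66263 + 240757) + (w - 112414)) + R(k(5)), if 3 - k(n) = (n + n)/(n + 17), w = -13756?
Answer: -426095250829/3377220 ≈ -1.2617e+5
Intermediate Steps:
k(n) = 3 - 2*n/(17 + n) (k(n) = 3 - (n + n)/(n + 17) = 3 - 2*n/(17 + n))
(1/(66263 + 240757) + (w - 112414)) + R(k(5)) = (1/(66263 + 240757) + (-13756 - 112414)) + (51 + 5)/(17 + 5) = (1/307020 - 126170) + 56/22 = (1/307020 - 126170) + (1/22)*56 = -38736713399/307020 + 28/11 = -426095250829/3377220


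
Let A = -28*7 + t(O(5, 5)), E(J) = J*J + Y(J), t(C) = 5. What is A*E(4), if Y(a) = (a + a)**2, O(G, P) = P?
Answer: -15280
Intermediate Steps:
Y(a) = 4*a**2 (Y(a) = (2*a)**2 = 4*a**2)
E(J) = 5*J**2 (E(J) = J*J + 4*J**2 = J**2 + 4*J**2 = 5*J**2)
A = -191 (A = -28*7 + 5 = -196 + 5 = -191)
A*E(4) = -955*4**2 = -955*16 = -191*80 = -15280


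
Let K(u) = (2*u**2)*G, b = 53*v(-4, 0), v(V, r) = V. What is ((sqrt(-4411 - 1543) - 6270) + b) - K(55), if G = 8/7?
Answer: -93774/7 + I*sqrt(5954) ≈ -13396.0 + 77.162*I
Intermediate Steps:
G = 8/7 (G = 8*(1/7) = 8/7 ≈ 1.1429)
b = -212 (b = 53*(-4) = -212)
K(u) = 16*u**2/7 (K(u) = (2*u**2)*(8/7) = 16*u**2/7)
((sqrt(-4411 - 1543) - 6270) + b) - K(55) = ((sqrt(-4411 - 1543) - 6270) - 212) - 16*55**2/7 = ((sqrt(-5954) - 6270) - 212) - 16*3025/7 = ((I*sqrt(5954) - 6270) - 212) - 1*48400/7 = ((-6270 + I*sqrt(5954)) - 212) - 48400/7 = (-6482 + I*sqrt(5954)) - 48400/7 = -93774/7 + I*sqrt(5954)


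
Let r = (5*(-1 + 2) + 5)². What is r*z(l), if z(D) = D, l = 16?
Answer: 1600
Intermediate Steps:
r = 100 (r = (5*1 + 5)² = (5 + 5)² = 10² = 100)
r*z(l) = 100*16 = 1600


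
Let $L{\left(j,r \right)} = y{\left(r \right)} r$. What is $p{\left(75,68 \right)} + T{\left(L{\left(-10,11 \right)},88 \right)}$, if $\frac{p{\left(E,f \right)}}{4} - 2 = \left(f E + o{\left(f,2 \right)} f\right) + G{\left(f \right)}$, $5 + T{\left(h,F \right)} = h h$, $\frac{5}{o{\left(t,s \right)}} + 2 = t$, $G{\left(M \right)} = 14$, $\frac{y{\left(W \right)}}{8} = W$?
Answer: $\frac{31597619}{33} \approx 9.575 \cdot 10^{5}$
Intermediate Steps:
$y{\left(W \right)} = 8 W$
$o{\left(t,s \right)} = \frac{5}{-2 + t}$
$L{\left(j,r \right)} = 8 r^{2}$ ($L{\left(j,r \right)} = 8 r r = 8 r^{2}$)
$T{\left(h,F \right)} = -5 + h^{2}$ ($T{\left(h,F \right)} = -5 + h h = -5 + h^{2}$)
$p{\left(E,f \right)} = 64 + 4 E f + \frac{20 f}{-2 + f}$ ($p{\left(E,f \right)} = 8 + 4 \left(\left(f E + \frac{5}{-2 + f} f\right) + 14\right) = 8 + 4 \left(\left(E f + \frac{5 f}{-2 + f}\right) + 14\right) = 8 + 4 \left(14 + E f + \frac{5 f}{-2 + f}\right) = 8 + \left(56 + 4 E f + \frac{20 f}{-2 + f}\right) = 64 + 4 E f + \frac{20 f}{-2 + f}$)
$p{\left(75,68 \right)} + T{\left(L{\left(-10,11 \right)},88 \right)} = \frac{4 \left(5 \cdot 68 + \left(-2 + 68\right) \left(16 + 75 \cdot 68\right)\right)}{-2 + 68} - \left(5 - \left(8 \cdot 11^{2}\right)^{2}\right) = \frac{4 \left(340 + 66 \left(16 + 5100\right)\right)}{66} - \left(5 - \left(8 \cdot 121\right)^{2}\right) = 4 \cdot \frac{1}{66} \left(340 + 66 \cdot 5116\right) - \left(5 - 968^{2}\right) = 4 \cdot \frac{1}{66} \left(340 + 337656\right) + \left(-5 + 937024\right) = 4 \cdot \frac{1}{66} \cdot 337996 + 937019 = \frac{675992}{33} + 937019 = \frac{31597619}{33}$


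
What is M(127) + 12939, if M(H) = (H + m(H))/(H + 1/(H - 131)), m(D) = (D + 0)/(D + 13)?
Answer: 76540154/5915 ≈ 12940.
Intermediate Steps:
m(D) = D/(13 + D)
M(H) = (H + H/(13 + H))/(H + 1/(-131 + H)) (M(H) = (H + H/(13 + H))/(H + 1/(H - 131)) = (H + H/(13 + H))/(H + 1/(-131 + H)))
M(127) + 12939 = 127*(-131 + 127 + (-131 + 127)*(13 + 127))/((13 + 127)*(1 + 127² - 131*127)) + 12939 = 127*(-131 + 127 - 4*140)/(140*(1 + 16129 - 16637)) + 12939 = 127*(1/140)*(-131 + 127 - 560)/(-507) + 12939 = 127*(1/140)*(-1/507)*(-564) + 12939 = 5969/5915 + 12939 = 76540154/5915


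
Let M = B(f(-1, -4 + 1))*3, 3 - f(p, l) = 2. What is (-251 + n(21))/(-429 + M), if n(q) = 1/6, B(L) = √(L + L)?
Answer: 30745/52578 + 215*√2/52578 ≈ 0.59053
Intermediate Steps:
f(p, l) = 1 (f(p, l) = 3 - 1*2 = 3 - 2 = 1)
B(L) = √2*√L (B(L) = √(2*L) = √2*√L)
n(q) = ⅙
M = 3*√2 (M = (√2*√1)*3 = (√2*1)*3 = √2*3 = 3*√2 ≈ 4.2426)
(-251 + n(21))/(-429 + M) = (-251 + ⅙)/(-429 + 3*√2) = -1505/(6*(-429 + 3*√2))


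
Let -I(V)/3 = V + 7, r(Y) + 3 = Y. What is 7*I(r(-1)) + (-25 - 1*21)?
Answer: -109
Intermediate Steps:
r(Y) = -3 + Y
I(V) = -21 - 3*V (I(V) = -3*(V + 7) = -3*(7 + V) = -21 - 3*V)
7*I(r(-1)) + (-25 - 1*21) = 7*(-21 - 3*(-3 - 1)) + (-25 - 1*21) = 7*(-21 - 3*(-4)) + (-25 - 21) = 7*(-21 + 12) - 46 = 7*(-9) - 46 = -63 - 46 = -109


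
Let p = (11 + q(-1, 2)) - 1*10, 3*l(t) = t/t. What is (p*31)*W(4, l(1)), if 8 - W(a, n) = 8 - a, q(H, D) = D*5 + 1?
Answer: 1488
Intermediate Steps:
l(t) = ⅓ (l(t) = (t/t)/3 = (⅓)*1 = ⅓)
q(H, D) = 1 + 5*D (q(H, D) = 5*D + 1 = 1 + 5*D)
W(a, n) = a (W(a, n) = 8 - (8 - a) = 8 + (-8 + a) = a)
p = 12 (p = (11 + (1 + 5*2)) - 1*10 = (11 + (1 + 10)) - 10 = (11 + 11) - 10 = 22 - 10 = 12)
(p*31)*W(4, l(1)) = (12*31)*4 = 372*4 = 1488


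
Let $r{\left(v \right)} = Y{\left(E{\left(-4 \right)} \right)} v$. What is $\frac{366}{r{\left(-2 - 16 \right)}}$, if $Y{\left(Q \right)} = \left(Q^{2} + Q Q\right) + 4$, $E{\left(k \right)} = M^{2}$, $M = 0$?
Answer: $- \frac{61}{12} \approx -5.0833$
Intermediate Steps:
$E{\left(k \right)} = 0$ ($E{\left(k \right)} = 0^{2} = 0$)
$Y{\left(Q \right)} = 4 + 2 Q^{2}$ ($Y{\left(Q \right)} = \left(Q^{2} + Q^{2}\right) + 4 = 2 Q^{2} + 4 = 4 + 2 Q^{2}$)
$r{\left(v \right)} = 4 v$ ($r{\left(v \right)} = \left(4 + 2 \cdot 0^{2}\right) v = \left(4 + 2 \cdot 0\right) v = \left(4 + 0\right) v = 4 v$)
$\frac{366}{r{\left(-2 - 16 \right)}} = \frac{366}{4 \left(-2 - 16\right)} = \frac{366}{4 \left(-18\right)} = \frac{366}{-72} = 366 \left(- \frac{1}{72}\right) = - \frac{61}{12}$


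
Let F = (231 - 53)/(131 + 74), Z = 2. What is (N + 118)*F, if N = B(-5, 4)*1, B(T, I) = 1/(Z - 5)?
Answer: 62834/615 ≈ 102.17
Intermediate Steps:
B(T, I) = -⅓ (B(T, I) = 1/(2 - 5) = 1/(-3) = -⅓)
N = -⅓ (N = -⅓*1 = -⅓ ≈ -0.33333)
F = 178/205 ≈ 0.86829
(N + 118)*F = (-⅓ + 118)*(178/205) = (353/3)*(178/205) = 62834/615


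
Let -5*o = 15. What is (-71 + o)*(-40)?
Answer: 2960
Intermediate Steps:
o = -3 (o = -1/5*15 = -3)
(-71 + o)*(-40) = (-71 - 3)*(-40) = -74*(-40) = 2960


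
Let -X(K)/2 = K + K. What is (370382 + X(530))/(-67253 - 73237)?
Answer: -20459/7805 ≈ -2.6213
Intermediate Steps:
X(K) = -4*K (X(K) = -2*(K + K) = -4*K)
(370382 + X(530))/(-67253 - 73237) = (370382 - 4*530)/(-67253 - 73237) = (370382 - 2120)/(-140490) = 368262*(-1/140490) = -20459/7805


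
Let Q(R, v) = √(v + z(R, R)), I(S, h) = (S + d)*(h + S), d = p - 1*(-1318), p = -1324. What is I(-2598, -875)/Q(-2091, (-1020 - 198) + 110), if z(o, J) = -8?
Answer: -48622*I*√31 ≈ -2.7072e+5*I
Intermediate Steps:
d = -6 (d = -1324 - 1*(-1318) = -1324 + 1318 = -6)
I(S, h) = (-6 + S)*(S + h) (I(S, h) = (S - 6)*(h + S) = (-6 + S)*(S + h))
Q(R, v) = √(-8 + v) (Q(R, v) = √(v - 8) = √(-8 + v))
I(-2598, -875)/Q(-2091, (-1020 - 198) + 110) = ((-2598)² - 6*(-2598) - 6*(-875) - 2598*(-875))/(√(-8 + ((-1020 - 198) + 110))) = (6749604 + 15588 + 5250 + 2273250)/(√(-8 + (-1218 + 110))) = 9043692/(√(-8 - 1108)) = 9043692/(√(-1116)) = 9043692/((6*I*√31)) = 9043692*(-I*√31/186) = -48622*I*√31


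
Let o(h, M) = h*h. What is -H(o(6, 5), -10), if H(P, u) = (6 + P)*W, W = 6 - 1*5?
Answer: -42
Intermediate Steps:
W = 1 (W = 6 - 5 = 1)
o(h, M) = h²
H(P, u) = 6 + P (H(P, u) = (6 + P)*1 = 6 + P)
-H(o(6, 5), -10) = -(6 + 6²) = -(6 + 36) = -1*42 = -42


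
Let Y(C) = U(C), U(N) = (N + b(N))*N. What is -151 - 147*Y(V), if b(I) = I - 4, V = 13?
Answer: -42193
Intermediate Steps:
b(I) = -4 + I
U(N) = N*(-4 + 2*N) (U(N) = (N + (-4 + N))*N = (-4 + 2*N)*N = N*(-4 + 2*N))
Y(C) = 2*C*(-2 + C)
-151 - 147*Y(V) = -151 - 294*13*(-2 + 13) = -151 - 294*13*11 = -151 - 147*286 = -151 - 42042 = -42193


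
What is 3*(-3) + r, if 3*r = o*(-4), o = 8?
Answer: -59/3 ≈ -19.667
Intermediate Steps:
r = -32/3 (r = (8*(-4))/3 = (⅓)*(-32) = -32/3 ≈ -10.667)
3*(-3) + r = 3*(-3) - 32/3 = -9 - 32/3 = -59/3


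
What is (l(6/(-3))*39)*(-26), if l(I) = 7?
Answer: -7098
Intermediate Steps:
(l(6/(-3))*39)*(-26) = (7*39)*(-26) = 273*(-26) = -7098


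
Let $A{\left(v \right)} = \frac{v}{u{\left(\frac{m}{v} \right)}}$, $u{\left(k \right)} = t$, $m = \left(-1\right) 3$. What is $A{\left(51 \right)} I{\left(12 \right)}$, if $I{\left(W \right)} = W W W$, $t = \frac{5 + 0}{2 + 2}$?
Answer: $\frac{352512}{5} \approx 70502.0$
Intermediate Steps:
$m = -3$
$t = \frac{5}{4} \approx 1.25$
$I{\left(W \right)} = W^{3}$ ($I{\left(W \right)} = W^{2} W = W^{3}$)
$u{\left(k \right)} = \frac{5}{4}$
$A{\left(v \right)} = \frac{4 v}{5}$ ($A{\left(v \right)} = \frac{v}{\frac{5}{4}} = v \frac{4}{5} = \frac{4 v}{5}$)
$A{\left(51 \right)} I{\left(12 \right)} = \frac{4}{5} \cdot 51 \cdot 12^{3} = \frac{204}{5} \cdot 1728 = \frac{352512}{5}$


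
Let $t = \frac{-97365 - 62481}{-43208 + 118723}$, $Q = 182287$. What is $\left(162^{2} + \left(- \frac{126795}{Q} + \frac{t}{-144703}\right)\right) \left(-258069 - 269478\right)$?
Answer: $- \frac{27576943894049428129123989}{1991895082091915} \approx -1.3845 \cdot 10^{10}$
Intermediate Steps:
$t = - \frac{159846}{75515} \approx -2.1167$
$\left(162^{2} + \left(- \frac{126795}{Q} + \frac{t}{-144703}\right)\right) \left(-258069 - 269478\right) = \left(162^{2} - \left(- \frac{159846}{10927247045} + \frac{126795}{182287}\right)\right) \left(-258069 - 269478\right) = \left(26244 - \frac{1385491151222973}{1991895082091915}\right) \left(-527547\right) = \frac{52273909043268994287}{1991895082091915} \left(-527547\right) = - \frac{27576943894049428129123989}{1991895082091915}$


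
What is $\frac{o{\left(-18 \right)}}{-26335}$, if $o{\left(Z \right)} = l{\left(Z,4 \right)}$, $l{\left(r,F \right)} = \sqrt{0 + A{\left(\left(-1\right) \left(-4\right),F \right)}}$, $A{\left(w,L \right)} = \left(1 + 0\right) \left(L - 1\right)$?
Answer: $- \frac{\sqrt{3}}{26335} \approx -6.577 \cdot 10^{-5}$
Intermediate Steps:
$A{\left(w,L \right)} = -1 + L$ ($A{\left(w,L \right)} = 1 \left(-1 + L\right) = -1 + L$)
$l{\left(r,F \right)} = \sqrt{-1 + F}$ ($l{\left(r,F \right)} = \sqrt{0 + \left(-1 + F\right)} = \sqrt{-1 + F}$)
$o{\left(Z \right)} = \sqrt{3}$ ($o{\left(Z \right)} = \sqrt{-1 + 4} = \sqrt{3}$)
$\frac{o{\left(-18 \right)}}{-26335} = \frac{\sqrt{3}}{-26335} = \sqrt{3} \left(- \frac{1}{26335}\right) = - \frac{\sqrt{3}}{26335}$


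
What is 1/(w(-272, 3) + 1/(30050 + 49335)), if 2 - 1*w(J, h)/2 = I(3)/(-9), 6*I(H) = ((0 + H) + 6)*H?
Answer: 79385/396926 ≈ 0.20000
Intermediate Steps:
I(H) = H*(6 + H)/6 (I(H) = (((0 + H) + 6)*H)/6 = ((H + 6)*H)/6 = ((6 + H)*H)/6 = (H*(6 + H))/6 = H*(6 + H)/6)
w(J, h) = 5 (w(J, h) = 4 - 2*(⅙)*3*(6 + 3)/(-9) = 4 - 2*(⅙)*3*9*(-1)/9 = 4 - 9*(-1)/9 = 4 - 2*(-½) = 4 + 1 = 5)
1/(w(-272, 3) + 1/(30050 + 49335)) = 1/(5 + 1/(30050 + 49335)) = 1/(5 + 1/79385) = 1/(396926/79385) = 79385/396926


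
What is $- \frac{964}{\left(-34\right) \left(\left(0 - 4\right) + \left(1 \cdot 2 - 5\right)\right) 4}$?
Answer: $- \frac{241}{238} \approx -1.0126$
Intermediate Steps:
$- \frac{964}{\left(-34\right) \left(\left(0 - 4\right) + \left(1 \cdot 2 - 5\right)\right) 4} = - \frac{964}{\left(-34\right) \left(\left(0 - 4\right) + \left(2 - 5\right)\right) 4} = - \frac{964}{\left(-34\right) \left(-4 - 3\right) 4} = - \frac{964}{\left(-34\right) \left(\left(-7\right) 4\right)} = - \frac{964}{\left(-34\right) \left(-28\right)} = - \frac{964}{952} = \left(-964\right) \frac{1}{952} = - \frac{241}{238}$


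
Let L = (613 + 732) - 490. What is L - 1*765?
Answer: 90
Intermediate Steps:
L = 855 (L = 1345 - 490 = 855)
L - 1*765 = 855 - 1*765 = 855 - 765 = 90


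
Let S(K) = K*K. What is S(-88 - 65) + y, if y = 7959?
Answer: 31368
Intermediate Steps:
S(K) = K²
S(-88 - 65) + y = (-88 - 65)² + 7959 = (-153)² + 7959 = 23409 + 7959 = 31368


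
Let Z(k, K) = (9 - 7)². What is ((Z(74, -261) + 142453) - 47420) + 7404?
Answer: 102441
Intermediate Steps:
Z(k, K) = 4 (Z(k, K) = 2² = 4)
((Z(74, -261) + 142453) - 47420) + 7404 = ((4 + 142453) - 47420) + 7404 = (142457 - 47420) + 7404 = 95037 + 7404 = 102441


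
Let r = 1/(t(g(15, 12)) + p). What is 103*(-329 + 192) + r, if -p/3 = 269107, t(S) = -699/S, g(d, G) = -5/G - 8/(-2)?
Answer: -489978948244/34723191 ≈ -14111.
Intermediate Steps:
g(d, G) = 4 - 5/G (g(d, G) = -5/G - 8*(-½) = -5/G + 4 = 4 - 5/G)
p = -807321 (p = -3*269107 = -807321)
r = -43/34723191 (r = 1/(-699/(4 - 5/12) - 807321) = 1/(-699/43/12 - 807321) = 1/(-699*12/43 - 807321) = 1/(-8388/43 - 807321) = 1/(-34723191/43) = -43/34723191 ≈ -1.2384e-6)
103*(-329 + 192) + r = 103*(-329 + 192) - 43/34723191 = 103*(-137) - 43/34723191 = -14111 - 43/34723191 = -489978948244/34723191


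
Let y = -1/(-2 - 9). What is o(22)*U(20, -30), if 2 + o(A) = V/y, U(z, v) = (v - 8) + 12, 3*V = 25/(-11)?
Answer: 806/3 ≈ 268.67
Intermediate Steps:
V = -25/33 (V = (25/(-11))/3 = (25*(-1/11))/3 = (⅓)*(-25/11) = -25/33 ≈ -0.75758)
U(z, v) = 4 + v (U(z, v) = (-8 + v) + 12 = 4 + v)
y = 1/11 (y = -1/(-11) = -1*(-1/11) = 1/11 ≈ 0.090909)
o(A) = -31/3 (o(A) = -2 - 25/(33*1/11) = -2 - 25/33*11 = -2 - 25/3 = -31/3)
o(22)*U(20, -30) = -31*(4 - 30)/3 = -31/3*(-26) = 806/3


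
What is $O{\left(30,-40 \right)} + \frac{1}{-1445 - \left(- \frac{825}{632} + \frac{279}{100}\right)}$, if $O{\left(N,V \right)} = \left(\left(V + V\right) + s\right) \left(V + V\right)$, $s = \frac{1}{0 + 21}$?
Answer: $\frac{3069810332440}{479943597} \approx 6396.2$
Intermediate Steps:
$s = \frac{1}{21} \approx 0.047619$
$O{\left(N,V \right)} = 2 V \left(\frac{1}{21} + 2 V\right)$ ($O{\left(N,V \right)} = \left(\left(V + V\right) + \frac{1}{21}\right) \left(V + V\right) = \left(2 V + \frac{1}{21}\right) 2 V = \left(\frac{1}{21} + 2 V\right) 2 V = 2 V \left(\frac{1}{21} + 2 V\right)$)
$O{\left(30,-40 \right)} + \frac{1}{-1445 - \left(- \frac{825}{632} + \frac{279}{100}\right)} = \frac{2}{21} \left(-40\right) \left(1 + 42 \left(-40\right)\right) + \frac{1}{-1445 - \left(- \frac{825}{632} + \frac{279}{100}\right)} = \frac{2}{21} \left(-40\right) \left(1 - 1680\right) + \frac{1}{-1445 - \frac{23457}{15800}} = \frac{2}{21} \left(-40\right) \left(-1679\right) + \frac{1}{-1445 + \left(- \frac{279}{100} + \frac{825}{632}\right)} = \frac{134320}{21} + \frac{1}{-1445 - \frac{23457}{15800}} = \frac{134320}{21} + \frac{1}{- \frac{22854457}{15800}} = \frac{134320}{21} - \frac{15800}{22854457} = \frac{3069810332440}{479943597}$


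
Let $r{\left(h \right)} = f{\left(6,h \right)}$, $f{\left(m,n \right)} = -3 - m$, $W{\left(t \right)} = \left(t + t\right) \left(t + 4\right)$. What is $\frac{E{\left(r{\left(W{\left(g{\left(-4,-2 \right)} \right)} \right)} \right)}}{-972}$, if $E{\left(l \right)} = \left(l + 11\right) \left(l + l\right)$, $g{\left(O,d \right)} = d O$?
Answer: $\frac{1}{27} \approx 0.037037$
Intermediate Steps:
$g{\left(O,d \right)} = O d$
$W{\left(t \right)} = 2 t \left(4 + t\right)$
$r{\left(h \right)} = -9$ ($r{\left(h \right)} = -3 - 6 = -9$)
$E{\left(l \right)} = 2 l \left(11 + l\right)$ ($E{\left(l \right)} = \left(11 + l\right) 2 l = 2 l \left(11 + l\right)$)
$\frac{E{\left(r{\left(W{\left(g{\left(-4,-2 \right)} \right)} \right)} \right)}}{-972} = \frac{2 \left(-9\right) \left(11 - 9\right)}{-972} = 2 \left(-9\right) 2 \left(- \frac{1}{972}\right) = \left(-36\right) \left(- \frac{1}{972}\right) = \frac{1}{27}$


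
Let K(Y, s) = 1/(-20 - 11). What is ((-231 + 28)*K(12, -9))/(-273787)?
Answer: -203/8487397 ≈ -2.3918e-5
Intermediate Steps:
K(Y, s) = -1/31 (K(Y, s) = 1/(-31) = -1/31)
((-231 + 28)*K(12, -9))/(-273787) = ((-231 + 28)*(-1/31))/(-273787) = -203*(-1/31)*(-1/273787) = (203/31)*(-1/273787) = -203/8487397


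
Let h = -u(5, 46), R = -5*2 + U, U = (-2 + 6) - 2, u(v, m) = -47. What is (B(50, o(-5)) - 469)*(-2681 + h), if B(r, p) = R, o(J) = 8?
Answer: 1256418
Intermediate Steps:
U = 2 (U = 4 - 2 = 2)
R = -8 (R = -5*2 + 2 = -10 + 2 = -8)
h = 47 (h = -1*(-47) = 47)
B(r, p) = -8
(B(50, o(-5)) - 469)*(-2681 + h) = (-8 - 469)*(-2681 + 47) = -477*(-2634) = 1256418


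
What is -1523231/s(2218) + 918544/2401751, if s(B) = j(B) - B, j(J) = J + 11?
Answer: -332582861227/2401751 ≈ -1.3848e+5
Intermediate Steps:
j(J) = 11 + J
s(B) = 11 (s(B) = (11 + B) - B = 11)
-1523231/s(2218) + 918544/2401751 = -1523231/11 + 918544/2401751 = -1523231*1/11 + 918544*(1/2401751) = -1523231/11 + 83504/218341 = -332582861227/2401751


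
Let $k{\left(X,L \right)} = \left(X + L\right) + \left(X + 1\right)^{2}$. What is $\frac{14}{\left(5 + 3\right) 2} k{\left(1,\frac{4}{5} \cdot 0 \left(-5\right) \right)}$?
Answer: $\frac{35}{8} \approx 4.375$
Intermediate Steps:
$k{\left(X,L \right)} = L + X + \left(1 + X\right)^{2}$ ($k{\left(X,L \right)} = \left(L + X\right) + \left(1 + X\right)^{2} = L + X + \left(1 + X\right)^{2}$)
$\frac{14}{\left(5 + 3\right) 2} k{\left(1,\frac{4}{5} \cdot 0 \left(-5\right) \right)} = \frac{14}{\left(5 + 3\right) 2} \left(\frac{4}{5} \cdot 0 \left(-5\right) + 1 + \left(1 + 1\right)^{2}\right) = \frac{14}{8 \cdot 2} \left(4 \cdot \frac{1}{5} \cdot 0 \left(-5\right) + 1 + 2^{2}\right) = \frac{14}{16} \left(\frac{4}{5} \cdot 0 \left(-5\right) + 1 + 4\right) = 14 \cdot \frac{1}{16} \left(0 \left(-5\right) + 1 + 4\right) = \frac{7 \left(0 + 1 + 4\right)}{8} = \frac{7}{8} \cdot 5 = \frac{35}{8}$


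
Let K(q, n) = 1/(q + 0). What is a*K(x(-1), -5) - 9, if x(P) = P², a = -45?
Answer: -54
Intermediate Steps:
K(q, n) = 1/q
a*K(x(-1), -5) - 9 = -45/((-1)²) - 9 = -45/1 - 9 = -45*1 - 9 = -45 - 9 = -54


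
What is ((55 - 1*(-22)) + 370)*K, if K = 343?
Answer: 153321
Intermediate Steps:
((55 - 1*(-22)) + 370)*K = ((55 - 1*(-22)) + 370)*343 = ((55 + 22) + 370)*343 = (77 + 370)*343 = 447*343 = 153321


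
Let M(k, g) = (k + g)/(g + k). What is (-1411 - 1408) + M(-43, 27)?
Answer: -2818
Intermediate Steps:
M(k, g) = 1 (M(k, g) = (g + k)/(g + k) = 1)
(-1411 - 1408) + M(-43, 27) = (-1411 - 1408) + 1 = -2819 + 1 = -2818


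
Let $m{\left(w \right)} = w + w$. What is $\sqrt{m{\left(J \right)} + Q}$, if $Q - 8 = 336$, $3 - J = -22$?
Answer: $\sqrt{394} \approx 19.849$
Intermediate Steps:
$J = 25$ ($J = 3 - -22 = 3 + 22 = 25$)
$m{\left(w \right)} = 2 w$
$Q = 344$ ($Q = 8 + 336 = 344$)
$\sqrt{m{\left(J \right)} + Q} = \sqrt{2 \cdot 25 + 344} = \sqrt{50 + 344} = \sqrt{394}$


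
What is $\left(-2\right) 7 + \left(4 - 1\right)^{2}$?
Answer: $-5$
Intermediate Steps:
$\left(-2\right) 7 + \left(4 - 1\right)^{2} = -14 + 3^{2} = -14 + 9 = -5$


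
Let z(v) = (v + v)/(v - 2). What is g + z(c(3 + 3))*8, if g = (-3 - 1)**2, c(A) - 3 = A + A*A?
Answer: 1408/43 ≈ 32.744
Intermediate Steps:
c(A) = 3 + A + A**2 (c(A) = 3 + (A + A*A) = 3 + (A + A**2) = 3 + A + A**2)
g = 16 (g = (-4)**2 = 16)
z(v) = 2*v/(-2 + v) (z(v) = (2*v)/(-2 + v) = 2*v/(-2 + v))
g + z(c(3 + 3))*8 = 16 + (2*(3 + (3 + 3) + (3 + 3)**2)/(-2 + (3 + (3 + 3) + (3 + 3)**2)))*8 = 16 + (2*(3 + 6 + 6**2)/(-2 + (3 + 6 + 6**2)))*8 = 16 + (2*(3 + 6 + 36)/(-2 + (3 + 6 + 36)))*8 = 16 + (2*45/(-2 + 45))*8 = 16 + (2*45/43)*8 = 16 + (2*45*(1/43))*8 = 16 + (90/43)*8 = 16 + 720/43 = 1408/43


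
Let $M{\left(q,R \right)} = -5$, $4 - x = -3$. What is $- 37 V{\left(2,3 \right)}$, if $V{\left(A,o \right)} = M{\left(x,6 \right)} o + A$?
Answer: $481$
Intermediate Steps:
$x = 7$ ($x = 4 - -3 = 4 + 3 = 7$)
$V{\left(A,o \right)} = A - 5 o$ ($V{\left(A,o \right)} = - 5 o + A = A - 5 o$)
$- 37 V{\left(2,3 \right)} = - 37 \left(2 - 15\right) = \left(-37\right) \left(-13\right) = 481$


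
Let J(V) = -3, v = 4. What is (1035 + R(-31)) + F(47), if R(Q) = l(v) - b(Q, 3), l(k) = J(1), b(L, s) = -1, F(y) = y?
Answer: 1080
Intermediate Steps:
l(k) = -3
R(Q) = -2 (R(Q) = -3 - 1*(-1) = -3 + 1 = -2)
(1035 + R(-31)) + F(47) = (1035 - 2) + 47 = 1033 + 47 = 1080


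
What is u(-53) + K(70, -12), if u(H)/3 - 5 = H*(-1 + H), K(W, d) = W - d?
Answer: 8683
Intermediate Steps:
u(H) = 15 + 3*H*(-1 + H) (u(H) = 15 + 3*(H*(-1 + H)) = 15 + 3*H*(-1 + H))
u(-53) + K(70, -12) = (15 - 3*(-53) + 3*(-53)²) + (70 - 1*(-12)) = (15 + 159 + 3*2809) + (70 + 12) = (15 + 159 + 8427) + 82 = 8601 + 82 = 8683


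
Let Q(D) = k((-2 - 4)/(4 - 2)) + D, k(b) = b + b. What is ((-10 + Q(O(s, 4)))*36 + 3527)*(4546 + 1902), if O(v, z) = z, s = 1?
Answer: 19956560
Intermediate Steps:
k(b) = 2*b
Q(D) = -6 + D (Q(D) = 2*((-2 - 4)/(4 - 2)) + D = 2*(-6/2) + D = 2*(-6*1/2) + D = 2*(-3) + D = -6 + D)
((-10 + Q(O(s, 4)))*36 + 3527)*(4546 + 1902) = ((-10 + (-6 + 4))*36 + 3527)*(4546 + 1902) = ((-10 - 2)*36 + 3527)*6448 = (-12*36 + 3527)*6448 = (-432 + 3527)*6448 = 3095*6448 = 19956560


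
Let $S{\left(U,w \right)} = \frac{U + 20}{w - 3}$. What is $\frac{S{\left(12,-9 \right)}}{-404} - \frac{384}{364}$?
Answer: $- \frac{28906}{27573} \approx -1.0483$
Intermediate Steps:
$S{\left(U,w \right)} = \frac{20 + U}{-3 + w}$
$\frac{S{\left(12,-9 \right)}}{-404} - \frac{384}{364} = \frac{\frac{1}{-3 - 9} \left(20 + 12\right)}{-404} - \frac{384}{364} = \frac{1}{-12} \cdot 32 \left(- \frac{1}{404}\right) - \frac{96}{91} = \left(- \frac{1}{12}\right) 32 \left(- \frac{1}{404}\right) - \frac{96}{91} = \left(- \frac{8}{3}\right) \left(- \frac{1}{404}\right) - \frac{96}{91} = \frac{2}{303} - \frac{96}{91} = - \frac{28906}{27573}$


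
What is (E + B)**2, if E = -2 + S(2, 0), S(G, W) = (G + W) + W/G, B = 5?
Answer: 25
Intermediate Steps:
S(G, W) = G + W + W/G
E = 0 (E = -2 + (2 + 0 + 0/2) = -2 + (2 + 0 + 0*(1/2)) = -2 + (2 + 0 + 0) = -2 + 2 = 0)
(E + B)**2 = (0 + 5)**2 = 5**2 = 25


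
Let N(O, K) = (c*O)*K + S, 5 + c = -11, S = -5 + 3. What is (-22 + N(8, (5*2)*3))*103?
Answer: -397992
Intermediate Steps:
S = -2
c = -16 (c = -5 - 11 = -16)
N(O, K) = -2 - 16*K*O (N(O, K) = (-16*O)*K - 2 = -16*K*O - 2 = -2 - 16*K*O)
(-22 + N(8, (5*2)*3))*103 = (-22 + (-2 - 16*(5*2)*3*8))*103 = (-22 + (-2 - 16*10*3*8))*103 = (-22 + (-2 - 16*30*8))*103 = (-22 + (-2 - 3840))*103 = (-22 - 3842)*103 = -3864*103 = -397992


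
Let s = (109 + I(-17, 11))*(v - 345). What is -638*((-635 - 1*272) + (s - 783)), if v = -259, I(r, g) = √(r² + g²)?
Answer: 43081588 + 385352*√410 ≈ 5.0884e+7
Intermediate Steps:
I(r, g) = √(g² + r²)
s = -65836 - 604*√410 (s = (109 + √(11² + (-17)²))*(-259 - 345) = (109 + √(121 + 289))*(-604) = (109 + √410)*(-604) = -65836 - 604*√410 ≈ -78066.)
-638*((-635 - 1*272) + (s - 783)) = -638*((-635 - 1*272) + ((-65836 - 604*√410) - 783)) = -638*((-635 - 272) + (-66619 - 604*√410)) = -638*(-907 + (-66619 - 604*√410)) = -638*(-67526 - 604*√410) = 43081588 + 385352*√410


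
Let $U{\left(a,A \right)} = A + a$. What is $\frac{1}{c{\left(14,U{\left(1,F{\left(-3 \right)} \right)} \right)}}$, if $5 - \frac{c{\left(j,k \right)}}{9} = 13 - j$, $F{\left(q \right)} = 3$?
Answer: $\frac{1}{54} \approx 0.018519$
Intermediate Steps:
$c{\left(j,k \right)} = -72 + 9 j$ ($c{\left(j,k \right)} = 45 - 9 \left(13 - j\right) = 45 + \left(-117 + 9 j\right) = -72 + 9 j$)
$\frac{1}{c{\left(14,U{\left(1,F{\left(-3 \right)} \right)} \right)}} = \frac{1}{-72 + 9 \cdot 14} = \frac{1}{-72 + 126} = \frac{1}{54}$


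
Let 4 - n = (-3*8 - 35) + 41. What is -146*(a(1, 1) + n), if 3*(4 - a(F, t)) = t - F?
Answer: -3796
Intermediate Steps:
a(F, t) = 4 - t/3 + F/3 (a(F, t) = 4 - (t - F)/3 = 4 + (-t/3 + F/3) = 4 - t/3 + F/3)
n = 22 (n = 4 - ((-3*8 - 35) + 41) = 4 - ((-24 - 35) + 41) = 4 - (-59 + 41) = 4 - 1*(-18) = 4 + 18 = 22)
-146*(a(1, 1) + n) = -146*((4 - ⅓*1 + (⅓)*1) + 22) = -146*((4 - ⅓ + ⅓) + 22) = -146*(4 + 22) = -146*26 = -3796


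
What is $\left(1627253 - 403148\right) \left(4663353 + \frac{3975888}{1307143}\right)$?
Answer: $\frac{7461744050279876535}{1307143} \approx 5.7084 \cdot 10^{12}$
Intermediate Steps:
$\left(1627253 - 403148\right) \left(4663353 + \frac{3975888}{1307143}\right) = 1224105 \left(4663353 + 3975888 \cdot \frac{1}{1307143}\right) = 1224105 \left(4663353 + \frac{3975888}{1307143}\right) = 1224105 \cdot \frac{6095673206367}{1307143} = \frac{7461744050279876535}{1307143}$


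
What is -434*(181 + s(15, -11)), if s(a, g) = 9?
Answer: -82460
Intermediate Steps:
-434*(181 + s(15, -11)) = -434*(181 + 9) = -434*190 = -82460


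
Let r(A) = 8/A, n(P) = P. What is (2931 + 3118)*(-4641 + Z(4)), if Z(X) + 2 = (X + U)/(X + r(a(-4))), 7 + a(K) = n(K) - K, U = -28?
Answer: -140681593/5 ≈ -2.8136e+7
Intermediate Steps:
a(K) = -7 (a(K) = -7 + (K - K) = -7 + 0 = -7)
Z(X) = -2 + (-28 + X)/(-8/7 + X) (Z(X) = -2 + (X - 28)/(X + 8/(-7)) = -2 + (-28 + X)/(X + 8*(-⅐)) = -2 + (-28 + X)/(X - 8/7) = -2 + (-28 + X)/(-8/7 + X))
(2931 + 3118)*(-4641 + Z(4)) = (2931 + 3118)*(-4641 + (-180 - 7*4)/(-8 + 7*4)) = 6049*(-4641 + (-180 - 28)/(-8 + 28)) = 6049*(-4641 - 208/20) = 6049*(-4641 + (1/20)*(-208)) = 6049*(-4641 - 52/5) = 6049*(-23257/5) = -140681593/5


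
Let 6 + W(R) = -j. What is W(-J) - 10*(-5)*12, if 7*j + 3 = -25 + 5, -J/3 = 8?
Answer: 4181/7 ≈ 597.29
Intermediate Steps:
J = -24 (J = -3*8 = -24)
j = -23/7 (j = -3/7 + (-25 + 5)/7 = -3/7 + (1/7)*(-20) = -3/7 - 20/7 = -23/7 ≈ -3.2857)
W(R) = -19/7 (W(R) = -6 - 1*(-23/7) = -6 + 23/7 = -19/7)
W(-J) - 10*(-5)*12 = -19/7 - 10*(-5)*12 = -19/7 - (-50)*12 = -19/7 - 1*(-600) = -19/7 + 600 = 4181/7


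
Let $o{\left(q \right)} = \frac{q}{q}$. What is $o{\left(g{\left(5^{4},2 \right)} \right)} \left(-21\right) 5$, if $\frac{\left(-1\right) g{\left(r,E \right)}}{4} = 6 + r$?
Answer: $-105$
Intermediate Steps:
$g{\left(r,E \right)} = -24 - 4 r$ ($g{\left(r,E \right)} = - 4 \left(6 + r\right) = -24 - 4 r$)
$o{\left(q \right)} = 1$
$o{\left(g{\left(5^{4},2 \right)} \right)} \left(-21\right) 5 = 1 \left(-21\right) 5 = \left(-21\right) 5 = -105$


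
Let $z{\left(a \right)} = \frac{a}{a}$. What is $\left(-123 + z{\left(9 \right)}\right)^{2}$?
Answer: $14884$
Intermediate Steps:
$z{\left(a \right)} = 1$
$\left(-123 + z{\left(9 \right)}\right)^{2} = \left(-123 + 1\right)^{2} = \left(-122\right)^{2} = 14884$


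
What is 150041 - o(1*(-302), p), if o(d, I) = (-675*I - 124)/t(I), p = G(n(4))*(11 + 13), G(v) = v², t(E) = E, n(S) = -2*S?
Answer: 57874975/384 ≈ 1.5072e+5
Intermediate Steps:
p = 1536 (p = (-2*4)²*(11 + 13) = (-8)²*24 = 64*24 = 1536)
o(d, I) = (-124 - 675*I)/I (o(d, I) = (-675*I - 124)/I = (-124 - 675*I)/I)
150041 - o(1*(-302), p) = 150041 - (-675 - 124/1536) = 150041 - (-675 - 124*1/1536) = 150041 - (-675 - 31/384) = 150041 - 1*(-259231/384) = 150041 + 259231/384 = 57874975/384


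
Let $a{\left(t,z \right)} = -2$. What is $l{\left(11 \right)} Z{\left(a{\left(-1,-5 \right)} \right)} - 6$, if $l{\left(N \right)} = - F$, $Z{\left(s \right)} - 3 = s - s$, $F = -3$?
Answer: $3$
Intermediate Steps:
$Z{\left(s \right)} = 3$ ($Z{\left(s \right)} = 3 + \left(s - s\right) = 3 + 0 = 3$)
$l{\left(N \right)} = 3$ ($l{\left(N \right)} = \left(-1\right) \left(-3\right) = 3$)
$l{\left(11 \right)} Z{\left(a{\left(-1,-5 \right)} \right)} - 6 = 3 \cdot 3 - 6 = 9 - 6 = 3$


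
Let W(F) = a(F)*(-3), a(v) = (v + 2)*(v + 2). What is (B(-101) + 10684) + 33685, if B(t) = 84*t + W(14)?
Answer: 35117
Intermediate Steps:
a(v) = (2 + v)² (a(v) = (2 + v)*(2 + v) = (2 + v)²)
W(F) = -3*(2 + F)² (W(F) = (2 + F)²*(-3) = -3*(2 + F)²)
B(t) = -768 + 84*t (B(t) = 84*t - 3*(2 + 14)² = 84*t - 3*16² = 84*t - 3*256 = 84*t - 768 = -768 + 84*t)
(B(-101) + 10684) + 33685 = ((-768 + 84*(-101)) + 10684) + 33685 = ((-768 - 8484) + 10684) + 33685 = (-9252 + 10684) + 33685 = 1432 + 33685 = 35117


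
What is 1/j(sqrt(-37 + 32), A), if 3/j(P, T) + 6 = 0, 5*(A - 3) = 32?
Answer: -2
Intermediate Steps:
A = 47/5 (A = 3 + (1/5)*32 = 3 + 32/5 = 47/5 ≈ 9.4000)
j(P, T) = -1/2 (j(P, T) = 3/(-6 + 0) = 3/(-6) = 3*(-1/6) = -1/2)
1/j(sqrt(-37 + 32), A) = 1/(-1/2) = -2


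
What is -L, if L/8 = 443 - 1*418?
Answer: -200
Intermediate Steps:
L = 200 (L = 8*(443 - 1*418) = 8*(443 - 418) = 8*25 = 200)
-L = -1*200 = -200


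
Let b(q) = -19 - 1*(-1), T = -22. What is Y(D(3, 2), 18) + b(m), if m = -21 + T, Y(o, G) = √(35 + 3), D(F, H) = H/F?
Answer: -18 + √38 ≈ -11.836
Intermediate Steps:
Y(o, G) = √38
m = -43 (m = -21 - 22 = -43)
b(q) = -18 (b(q) = -19 + 1 = -18)
Y(D(3, 2), 18) + b(m) = √38 - 18 = -18 + √38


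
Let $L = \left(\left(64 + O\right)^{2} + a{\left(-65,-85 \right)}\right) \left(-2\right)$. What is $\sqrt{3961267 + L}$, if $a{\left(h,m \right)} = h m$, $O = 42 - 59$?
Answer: $\sqrt{3945799} \approx 1986.4$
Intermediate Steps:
$O = -17$ ($O = 42 - 59 = -17$)
$L = -15468$ ($L = \left(\left(64 - 17\right)^{2} - -5525\right) \left(-2\right) = \left(47^{2} + 5525\right) \left(-2\right) = \left(2209 + 5525\right) \left(-2\right) = 7734 \left(-2\right) = -15468$)
$\sqrt{3961267 + L} = \sqrt{3961267 - 15468} = \sqrt{3945799}$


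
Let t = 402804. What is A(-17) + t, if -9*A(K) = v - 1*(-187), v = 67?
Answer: 3624982/9 ≈ 4.0278e+5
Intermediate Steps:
A(K) = -254/9 (A(K) = -(67 - 1*(-187))/9 = -(67 + 187)/9 = -1/9*254 = -254/9)
A(-17) + t = -254/9 + 402804 = 3624982/9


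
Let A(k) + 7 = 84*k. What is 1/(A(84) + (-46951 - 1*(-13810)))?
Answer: -1/26092 ≈ -3.8326e-5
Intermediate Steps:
A(k) = -7 + 84*k
1/(A(84) + (-46951 - 1*(-13810))) = 1/((-7 + 84*84) + (-46951 - 1*(-13810))) = 1/((-7 + 7056) + (-46951 + 13810)) = 1/(7049 - 33141) = 1/(-26092) = -1/26092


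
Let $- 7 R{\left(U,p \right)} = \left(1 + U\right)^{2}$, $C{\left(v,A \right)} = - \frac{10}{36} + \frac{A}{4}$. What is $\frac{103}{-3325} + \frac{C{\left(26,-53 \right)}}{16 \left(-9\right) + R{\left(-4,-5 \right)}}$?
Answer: $\frac{7563889}{121734900} \approx 0.062134$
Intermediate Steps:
$C{\left(v,A \right)} = - \frac{5}{18} + \frac{A}{4}$ ($C{\left(v,A \right)} = \left(-10\right) \frac{1}{36} + A \frac{1}{4} = - \frac{5}{18} + \frac{A}{4}$)
$R{\left(U,p \right)} = - \frac{\left(1 + U\right)^{2}}{7}$
$\frac{103}{-3325} + \frac{C{\left(26,-53 \right)}}{16 \left(-9\right) + R{\left(-4,-5 \right)}} = \frac{103}{-3325} + \frac{- \frac{5}{18} + \frac{1}{4} \left(-53\right)}{16 \left(-9\right) - \frac{\left(1 - 4\right)^{2}}{7}} = 103 \left(- \frac{1}{3325}\right) + \frac{- \frac{5}{18} - \frac{53}{4}}{-144 - \frac{\left(-3\right)^{2}}{7}} = - \frac{103}{3325} - \frac{487}{36 \left(-144 - \frac{9}{7}\right)} = - \frac{103}{3325} - \frac{487}{36 \left(- \frac{1017}{7}\right)} = - \frac{103}{3325} - - \frac{3409}{36612} = - \frac{103}{3325} + \frac{3409}{36612} = \frac{7563889}{121734900}$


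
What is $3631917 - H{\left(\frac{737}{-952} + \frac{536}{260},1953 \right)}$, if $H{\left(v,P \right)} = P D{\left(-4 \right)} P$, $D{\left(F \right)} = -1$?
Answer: $7446126$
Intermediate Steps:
$H{\left(v,P \right)} = - P^{2}$ ($H{\left(v,P \right)} = P \left(-1\right) P = - P P = - P^{2}$)
$3631917 - H{\left(\frac{737}{-952} + \frac{536}{260},1953 \right)} = 3631917 - - 1953^{2} = 3631917 - \left(-1\right) 3814209 = 3631917 - -3814209 = 3631917 + 3814209 = 7446126$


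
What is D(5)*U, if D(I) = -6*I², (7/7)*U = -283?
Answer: 42450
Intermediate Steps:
U = -283
D(5)*U = -6*5²*(-283) = -6*25*(-283) = -150*(-283) = 42450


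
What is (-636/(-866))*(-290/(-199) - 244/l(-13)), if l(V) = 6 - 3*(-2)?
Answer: -1194514/86167 ≈ -13.863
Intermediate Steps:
l(V) = 12 (l(V) = 6 + 6 = 12)
(-636/(-866))*(-290/(-199) - 244/l(-13)) = (-636/(-866))*(-290/(-199) - 244/12) = (-636*(-1/866))*(-290*(-1/199) - 244*1/12) = 318*(290/199 - 61/3)/433 = (318/433)*(-11269/597) = -1194514/86167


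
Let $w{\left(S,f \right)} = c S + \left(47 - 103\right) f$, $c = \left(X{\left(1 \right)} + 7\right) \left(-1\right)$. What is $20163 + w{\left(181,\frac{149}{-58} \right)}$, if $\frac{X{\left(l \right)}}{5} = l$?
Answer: $\frac{525911}{29} \approx 18135.0$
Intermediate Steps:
$X{\left(l \right)} = 5 l$
$c = -12$ ($c = \left(5 \cdot 1 + 7\right) \left(-1\right) = \left(5 + 7\right) \left(-1\right) = 12 \left(-1\right) = -12$)
$w{\left(S,f \right)} = - 56 f - 12 S$ ($w{\left(S,f \right)} = - 12 S + \left(47 - 103\right) f = - 12 S - 56 f = - 56 f - 12 S$)
$20163 + w{\left(181,\frac{149}{-58} \right)} = 20163 - \left(2172 + 56 \frac{149}{-58}\right) = 20163 - \left(2172 + 56 \cdot 149 \left(- \frac{1}{58}\right)\right) = 20163 - \frac{58816}{29} = \frac{525911}{29}$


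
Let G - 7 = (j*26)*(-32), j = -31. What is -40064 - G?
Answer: -65863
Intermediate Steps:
G = 25799 (G = 7 - 31*26*(-32) = 7 - 806*(-32) = 7 + 25792 = 25799)
-40064 - G = -40064 - 1*25799 = -40064 - 25799 = -65863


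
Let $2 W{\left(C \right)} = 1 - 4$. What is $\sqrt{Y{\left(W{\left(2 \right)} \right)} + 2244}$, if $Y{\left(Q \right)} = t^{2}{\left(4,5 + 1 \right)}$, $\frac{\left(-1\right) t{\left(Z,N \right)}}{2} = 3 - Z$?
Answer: $2 \sqrt{562} \approx 47.413$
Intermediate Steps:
$t{\left(Z,N \right)} = -6 + 2 Z$ ($t{\left(Z,N \right)} = - 2 \left(3 - Z\right) = -6 + 2 Z$)
$W{\left(C \right)} = - \frac{3}{2}$ ($W{\left(C \right)} = \frac{1 - 4}{2} = \frac{1}{2} \left(-3\right) = - \frac{3}{2}$)
$Y{\left(Q \right)} = 4$ ($Y{\left(Q \right)} = \left(-6 + 2 \cdot 4\right)^{2} = \left(-6 + 8\right)^{2} = 2^{2} = 4$)
$\sqrt{Y{\left(W{\left(2 \right)} \right)} + 2244} = \sqrt{4 + 2244} = \sqrt{2248} = 2 \sqrt{562}$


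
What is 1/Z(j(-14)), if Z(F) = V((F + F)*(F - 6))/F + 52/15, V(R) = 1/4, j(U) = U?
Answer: 840/2897 ≈ 0.28996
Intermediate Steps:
V(R) = ¼
Z(F) = 52/15 + 1/(4*F) (Z(F) = 1/(4*F) + 52/15 = 52/15 + 1/(4*F))
1/Z(j(-14)) = 1/((1/60)*(15 + 208*(-14))/(-14)) = 1/((1/60)*(-1/14)*(15 - 2912)) = 1/((1/60)*(-1/14)*(-2897)) = 1/(2897/840) = 840/2897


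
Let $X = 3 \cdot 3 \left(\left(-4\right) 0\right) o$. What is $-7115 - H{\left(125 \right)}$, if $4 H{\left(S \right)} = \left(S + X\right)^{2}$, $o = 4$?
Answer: $- \frac{44085}{4} \approx -11021.0$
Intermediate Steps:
$X = 0$ ($X = 3 \cdot 3 \left(\left(-4\right) 0\right) 4 = 9 \cdot 0 \cdot 4 = 0 \cdot 4 = 0$)
$H{\left(S \right)} = \frac{S^{2}}{4}$ ($H{\left(S \right)} = \frac{\left(S + 0\right)^{2}}{4} = \frac{S^{2}}{4}$)
$-7115 - H{\left(125 \right)} = -7115 - \frac{125^{2}}{4} = -7115 - \frac{1}{4} \cdot 15625 = -7115 - \frac{15625}{4} = - \frac{44085}{4}$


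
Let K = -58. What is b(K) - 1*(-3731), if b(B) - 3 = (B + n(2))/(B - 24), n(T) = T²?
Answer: 153121/41 ≈ 3734.7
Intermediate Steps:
b(B) = 3 + (4 + B)/(-24 + B) (b(B) = 3 + (B + 2²)/(B - 24) = 3 + (B + 4)/(-24 + B) = 3 + (4 + B)/(-24 + B))
b(K) - 1*(-3731) = 4*(-17 - 58)/(-24 - 58) - 1*(-3731) = 4*(-75)/(-82) + 3731 = 4*(-1/82)*(-75) + 3731 = 150/41 + 3731 = 153121/41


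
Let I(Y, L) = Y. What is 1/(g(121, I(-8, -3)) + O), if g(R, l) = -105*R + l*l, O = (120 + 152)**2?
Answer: 1/61343 ≈ 1.6302e-5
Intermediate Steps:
O = 73984 (O = 272**2 = 73984)
g(R, l) = l**2 - 105*R (g(R, l) = -105*R + l**2 = l**2 - 105*R)
1/(g(121, I(-8, -3)) + O) = 1/(((-8)**2 - 105*121) + 73984) = 1/((64 - 12705) + 73984) = 1/(-12641 + 73984) = 1/61343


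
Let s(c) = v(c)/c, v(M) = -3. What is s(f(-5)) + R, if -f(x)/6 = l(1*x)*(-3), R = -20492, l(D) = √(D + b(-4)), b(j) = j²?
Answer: -20492 - √11/66 ≈ -20492.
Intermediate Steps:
l(D) = √(16 + D) (l(D) = √(D + (-4)²) = √(D + 16) = √(16 + D))
f(x) = 18*√(16 + x) (f(x) = -6*√(16 + 1*x)*(-3) = -6*√(16 + x)*(-3) = -(-18)*√(16 + x) = 18*√(16 + x))
s(c) = -3/c
s(f(-5)) + R = -3*1/(18*√(16 - 5)) - 20492 = -3*√11/198 - 20492 = -√11/66 - 20492 = -20492 - √11/66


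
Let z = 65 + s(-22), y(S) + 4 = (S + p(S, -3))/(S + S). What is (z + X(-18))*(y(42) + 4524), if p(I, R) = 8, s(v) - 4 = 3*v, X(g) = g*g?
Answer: 20695285/14 ≈ 1.4782e+6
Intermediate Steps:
X(g) = g²
s(v) = 4 + 3*v
y(S) = -4 + (8 + S)/(2*S) (y(S) = -4 + (S + 8)/(S + S) = -4 + (8 + S)/((2*S)) = -4 + (8 + S)*(1/(2*S)) = -4 + (8 + S)/(2*S))
z = 3 (z = 65 + (4 + 3*(-22)) = 65 + (4 - 66) = 65 - 62 = 3)
(z + X(-18))*(y(42) + 4524) = (3 + (-18)²)*((-7/2 + 4/42) + 4524) = (3 + 324)*((-7/2 + 4*(1/42)) + 4524) = 327*((-7/2 + 2/21) + 4524) = 327*(-143/42 + 4524) = 327*(189865/42) = 20695285/14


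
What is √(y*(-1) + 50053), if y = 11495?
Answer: √38558 ≈ 196.36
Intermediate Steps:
√(y*(-1) + 50053) = √(11495*(-1) + 50053) = √(-11495 + 50053) = √38558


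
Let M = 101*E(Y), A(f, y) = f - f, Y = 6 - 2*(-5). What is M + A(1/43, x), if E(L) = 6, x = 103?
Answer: 606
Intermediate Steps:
Y = 16 (Y = 6 + 10 = 16)
A(f, y) = 0
M = 606 (M = 101*6 = 606)
M + A(1/43, x) = 606 + 0 = 606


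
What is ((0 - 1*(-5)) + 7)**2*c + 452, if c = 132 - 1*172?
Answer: -5308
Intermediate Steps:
c = -40 (c = 132 - 172 = -40)
((0 - 1*(-5)) + 7)**2*c + 452 = ((0 - 1*(-5)) + 7)**2*(-40) + 452 = ((0 + 5) + 7)**2*(-40) + 452 = (5 + 7)**2*(-40) + 452 = 12**2*(-40) + 452 = 144*(-40) + 452 = -5760 + 452 = -5308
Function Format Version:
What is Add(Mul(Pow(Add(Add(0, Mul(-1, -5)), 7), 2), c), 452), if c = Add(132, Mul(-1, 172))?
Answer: -5308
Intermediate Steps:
c = -40 (c = Add(132, -172) = -40)
Add(Mul(Pow(Add(Add(0, Mul(-1, -5)), 7), 2), c), 452) = Add(Mul(Pow(Add(Add(0, Mul(-1, -5)), 7), 2), -40), 452) = Add(Mul(Pow(Add(Add(0, 5), 7), 2), -40), 452) = Add(Mul(Pow(Add(5, 7), 2), -40), 452) = Add(Mul(Pow(12, 2), -40), 452) = Add(Mul(144, -40), 452) = Add(-5760, 452) = -5308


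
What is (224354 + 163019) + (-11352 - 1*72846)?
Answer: 303175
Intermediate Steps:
(224354 + 163019) + (-11352 - 1*72846) = 387373 + (-11352 - 72846) = 387373 - 84198 = 303175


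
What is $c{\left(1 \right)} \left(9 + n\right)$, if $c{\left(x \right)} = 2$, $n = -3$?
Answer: $12$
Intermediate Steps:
$c{\left(1 \right)} \left(9 + n\right) = 2 \left(9 - 3\right) = 2 \cdot 6 = 12$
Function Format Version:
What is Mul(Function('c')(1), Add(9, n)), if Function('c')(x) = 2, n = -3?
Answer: 12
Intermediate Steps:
Mul(Function('c')(1), Add(9, n)) = Mul(2, Add(9, -3)) = Mul(2, 6) = 12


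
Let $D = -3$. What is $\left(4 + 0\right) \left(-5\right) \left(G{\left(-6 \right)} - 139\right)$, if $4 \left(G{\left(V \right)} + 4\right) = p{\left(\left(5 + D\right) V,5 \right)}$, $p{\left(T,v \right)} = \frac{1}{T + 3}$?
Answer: $\frac{25745}{9} \approx 2860.6$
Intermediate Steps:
$p{\left(T,v \right)} = \frac{1}{3 + T}$
$G{\left(V \right)} = -4 + \frac{1}{4 \left(3 + 2 V\right)}$ ($G{\left(V \right)} = -4 + \frac{1}{4 \left(3 + \left(5 - 3\right) V\right)} = -4 + \frac{1}{4 \left(3 + 2 V\right)}$)
$\left(4 + 0\right) \left(-5\right) \left(G{\left(-6 \right)} - 139\right) = \left(4 + 0\right) \left(-5\right) \left(\frac{-47 - -192}{4 \left(3 + 2 \left(-6\right)\right)} - 139\right) = 4 \left(-5\right) \left(\frac{-47 + 192}{4 \left(3 - 12\right)} - 139\right) = - 20 \left(\frac{1}{4} \frac{1}{-9} \cdot 145 - 139\right) = - 20 \left(\frac{1}{4} \left(- \frac{1}{9}\right) 145 - 139\right) = - 20 \left(- \frac{145}{36} - 139\right) = \left(-20\right) \left(- \frac{5149}{36}\right) = \frac{25745}{9}$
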